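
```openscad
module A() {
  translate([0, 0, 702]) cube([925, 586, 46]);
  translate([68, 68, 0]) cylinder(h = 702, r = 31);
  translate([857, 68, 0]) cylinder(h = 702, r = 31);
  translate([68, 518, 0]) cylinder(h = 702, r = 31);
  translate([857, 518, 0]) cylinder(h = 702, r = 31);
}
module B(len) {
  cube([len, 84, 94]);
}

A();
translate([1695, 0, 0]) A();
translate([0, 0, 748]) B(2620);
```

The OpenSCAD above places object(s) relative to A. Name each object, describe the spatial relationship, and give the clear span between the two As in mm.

A is a table. B is a beam. A beam spans the tops of two tables. The clear span between the two tables is 770 mm.

Second table starts at x = 1695; first ends at x = 925; clear span = 1695 − 925 = 770 mm.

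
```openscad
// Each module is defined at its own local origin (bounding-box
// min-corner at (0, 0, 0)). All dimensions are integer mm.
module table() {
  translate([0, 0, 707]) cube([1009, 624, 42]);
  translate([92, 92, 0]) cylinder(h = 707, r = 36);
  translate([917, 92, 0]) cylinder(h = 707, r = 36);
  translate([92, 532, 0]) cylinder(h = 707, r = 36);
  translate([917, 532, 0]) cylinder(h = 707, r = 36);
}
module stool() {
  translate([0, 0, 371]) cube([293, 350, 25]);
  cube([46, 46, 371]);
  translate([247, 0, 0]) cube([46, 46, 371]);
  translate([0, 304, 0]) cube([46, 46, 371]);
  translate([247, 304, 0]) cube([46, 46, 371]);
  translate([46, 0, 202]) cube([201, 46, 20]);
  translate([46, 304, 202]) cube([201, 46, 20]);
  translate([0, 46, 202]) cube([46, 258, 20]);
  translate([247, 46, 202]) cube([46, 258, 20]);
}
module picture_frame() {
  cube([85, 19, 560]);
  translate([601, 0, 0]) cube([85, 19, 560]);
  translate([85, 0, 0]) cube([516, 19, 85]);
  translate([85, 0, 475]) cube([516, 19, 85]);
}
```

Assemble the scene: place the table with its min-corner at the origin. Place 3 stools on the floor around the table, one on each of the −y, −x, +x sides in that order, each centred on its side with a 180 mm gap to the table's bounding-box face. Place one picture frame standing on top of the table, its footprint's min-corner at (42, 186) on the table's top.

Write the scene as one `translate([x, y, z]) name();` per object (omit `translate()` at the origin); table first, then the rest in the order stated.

table();
translate([358, -530, 0]) stool();
translate([-473, 137, 0]) stool();
translate([1189, 137, 0]) stool();
translate([42, 186, 749]) picture_frame();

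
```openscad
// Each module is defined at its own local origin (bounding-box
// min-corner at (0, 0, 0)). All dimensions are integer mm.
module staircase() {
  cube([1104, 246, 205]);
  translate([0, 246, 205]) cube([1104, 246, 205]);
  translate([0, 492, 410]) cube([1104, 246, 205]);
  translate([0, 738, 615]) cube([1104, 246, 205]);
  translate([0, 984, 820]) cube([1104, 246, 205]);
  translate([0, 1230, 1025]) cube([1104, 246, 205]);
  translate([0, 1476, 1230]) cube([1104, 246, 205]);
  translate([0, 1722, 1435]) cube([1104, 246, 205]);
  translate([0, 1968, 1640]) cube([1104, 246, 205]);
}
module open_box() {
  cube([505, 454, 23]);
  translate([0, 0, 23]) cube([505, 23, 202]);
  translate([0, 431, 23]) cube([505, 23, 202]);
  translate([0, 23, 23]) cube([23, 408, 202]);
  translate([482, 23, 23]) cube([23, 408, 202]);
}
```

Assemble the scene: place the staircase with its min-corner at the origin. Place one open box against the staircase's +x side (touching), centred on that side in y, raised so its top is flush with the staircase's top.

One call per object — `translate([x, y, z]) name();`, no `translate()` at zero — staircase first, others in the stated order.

staircase();
translate([1104, 880, 1620]) open_box();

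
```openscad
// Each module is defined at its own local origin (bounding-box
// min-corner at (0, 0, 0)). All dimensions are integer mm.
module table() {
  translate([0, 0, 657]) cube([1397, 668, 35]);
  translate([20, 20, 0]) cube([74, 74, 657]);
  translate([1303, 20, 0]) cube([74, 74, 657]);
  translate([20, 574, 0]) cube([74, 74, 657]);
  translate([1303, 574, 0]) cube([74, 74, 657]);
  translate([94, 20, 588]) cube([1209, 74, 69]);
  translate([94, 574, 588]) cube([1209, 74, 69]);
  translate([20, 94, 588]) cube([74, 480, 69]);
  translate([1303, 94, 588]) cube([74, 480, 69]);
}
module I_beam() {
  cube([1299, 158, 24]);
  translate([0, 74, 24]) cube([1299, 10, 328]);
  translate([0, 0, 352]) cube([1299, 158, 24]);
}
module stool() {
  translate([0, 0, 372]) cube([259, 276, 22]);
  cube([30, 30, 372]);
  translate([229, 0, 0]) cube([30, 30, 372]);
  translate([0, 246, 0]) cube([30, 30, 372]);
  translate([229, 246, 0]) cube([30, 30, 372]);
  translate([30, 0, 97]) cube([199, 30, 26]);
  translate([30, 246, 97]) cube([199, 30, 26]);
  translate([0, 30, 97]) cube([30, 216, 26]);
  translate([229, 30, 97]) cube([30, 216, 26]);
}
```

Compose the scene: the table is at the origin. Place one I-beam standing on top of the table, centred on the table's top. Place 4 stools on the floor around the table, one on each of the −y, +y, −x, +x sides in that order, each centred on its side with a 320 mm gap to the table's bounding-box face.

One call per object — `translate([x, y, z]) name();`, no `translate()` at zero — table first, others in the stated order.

table();
translate([49, 255, 692]) I_beam();
translate([569, -596, 0]) stool();
translate([569, 988, 0]) stool();
translate([-579, 196, 0]) stool();
translate([1717, 196, 0]) stool();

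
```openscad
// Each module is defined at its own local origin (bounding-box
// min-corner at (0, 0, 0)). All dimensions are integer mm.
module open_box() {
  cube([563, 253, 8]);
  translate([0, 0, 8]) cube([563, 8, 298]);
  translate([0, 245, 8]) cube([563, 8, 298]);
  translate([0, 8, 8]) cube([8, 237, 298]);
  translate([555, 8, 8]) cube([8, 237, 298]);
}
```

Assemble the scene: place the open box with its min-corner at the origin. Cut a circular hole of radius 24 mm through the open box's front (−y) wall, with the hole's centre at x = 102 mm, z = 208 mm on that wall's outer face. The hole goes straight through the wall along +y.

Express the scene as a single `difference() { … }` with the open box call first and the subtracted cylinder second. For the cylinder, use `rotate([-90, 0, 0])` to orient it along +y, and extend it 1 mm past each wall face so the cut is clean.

difference() {
  open_box();
  translate([102, -1, 208]) rotate([-90, 0, 0]) cylinder(h = 10, r = 24);
}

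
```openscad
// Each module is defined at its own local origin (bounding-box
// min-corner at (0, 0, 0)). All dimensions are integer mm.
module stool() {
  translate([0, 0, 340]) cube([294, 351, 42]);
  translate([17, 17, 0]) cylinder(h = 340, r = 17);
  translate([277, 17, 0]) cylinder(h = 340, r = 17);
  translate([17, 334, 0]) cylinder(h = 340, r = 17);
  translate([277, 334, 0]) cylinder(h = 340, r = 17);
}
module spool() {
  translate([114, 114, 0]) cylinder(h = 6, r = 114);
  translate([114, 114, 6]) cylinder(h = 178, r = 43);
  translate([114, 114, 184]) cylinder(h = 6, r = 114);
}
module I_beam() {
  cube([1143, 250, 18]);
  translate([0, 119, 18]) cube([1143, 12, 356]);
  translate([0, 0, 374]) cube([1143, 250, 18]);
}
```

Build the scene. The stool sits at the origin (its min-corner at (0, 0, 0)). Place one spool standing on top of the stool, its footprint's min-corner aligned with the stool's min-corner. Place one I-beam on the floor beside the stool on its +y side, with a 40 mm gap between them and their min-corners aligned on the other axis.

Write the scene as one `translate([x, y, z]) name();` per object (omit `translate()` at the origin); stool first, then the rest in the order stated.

stool();
translate([0, 0, 382]) spool();
translate([0, 391, 0]) I_beam();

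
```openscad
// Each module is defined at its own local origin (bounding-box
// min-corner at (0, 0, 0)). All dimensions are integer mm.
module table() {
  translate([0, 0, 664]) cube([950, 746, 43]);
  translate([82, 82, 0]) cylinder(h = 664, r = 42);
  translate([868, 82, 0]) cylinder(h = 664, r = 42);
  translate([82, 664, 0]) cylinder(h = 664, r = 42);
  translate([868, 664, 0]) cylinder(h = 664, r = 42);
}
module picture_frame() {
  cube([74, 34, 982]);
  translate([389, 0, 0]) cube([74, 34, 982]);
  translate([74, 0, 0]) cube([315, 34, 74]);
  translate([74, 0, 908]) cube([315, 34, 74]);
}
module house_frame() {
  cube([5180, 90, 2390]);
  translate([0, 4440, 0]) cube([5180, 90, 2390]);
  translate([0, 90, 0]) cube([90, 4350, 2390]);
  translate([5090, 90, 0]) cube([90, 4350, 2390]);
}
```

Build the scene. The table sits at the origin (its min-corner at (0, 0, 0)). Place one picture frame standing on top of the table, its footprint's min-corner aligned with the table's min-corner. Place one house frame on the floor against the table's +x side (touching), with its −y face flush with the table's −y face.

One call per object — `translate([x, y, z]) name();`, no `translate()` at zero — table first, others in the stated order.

table();
translate([0, 0, 707]) picture_frame();
translate([950, 0, 0]) house_frame();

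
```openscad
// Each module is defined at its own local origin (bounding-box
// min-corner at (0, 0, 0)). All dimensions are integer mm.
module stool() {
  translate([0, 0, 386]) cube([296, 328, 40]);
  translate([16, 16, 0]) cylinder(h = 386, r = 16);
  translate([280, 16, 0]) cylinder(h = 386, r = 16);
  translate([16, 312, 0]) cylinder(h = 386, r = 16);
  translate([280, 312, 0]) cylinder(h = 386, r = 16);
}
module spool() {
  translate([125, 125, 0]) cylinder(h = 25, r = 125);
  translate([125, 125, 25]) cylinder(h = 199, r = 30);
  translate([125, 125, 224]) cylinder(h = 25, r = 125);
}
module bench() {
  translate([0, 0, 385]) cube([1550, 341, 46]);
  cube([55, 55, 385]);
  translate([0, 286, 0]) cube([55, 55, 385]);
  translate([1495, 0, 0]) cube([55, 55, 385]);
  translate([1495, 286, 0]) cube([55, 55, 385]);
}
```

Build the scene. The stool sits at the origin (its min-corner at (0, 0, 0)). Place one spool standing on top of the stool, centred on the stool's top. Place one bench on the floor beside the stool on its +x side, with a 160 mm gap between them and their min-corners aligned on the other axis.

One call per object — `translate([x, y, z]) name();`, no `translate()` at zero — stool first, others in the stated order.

stool();
translate([23, 39, 426]) spool();
translate([456, 0, 0]) bench();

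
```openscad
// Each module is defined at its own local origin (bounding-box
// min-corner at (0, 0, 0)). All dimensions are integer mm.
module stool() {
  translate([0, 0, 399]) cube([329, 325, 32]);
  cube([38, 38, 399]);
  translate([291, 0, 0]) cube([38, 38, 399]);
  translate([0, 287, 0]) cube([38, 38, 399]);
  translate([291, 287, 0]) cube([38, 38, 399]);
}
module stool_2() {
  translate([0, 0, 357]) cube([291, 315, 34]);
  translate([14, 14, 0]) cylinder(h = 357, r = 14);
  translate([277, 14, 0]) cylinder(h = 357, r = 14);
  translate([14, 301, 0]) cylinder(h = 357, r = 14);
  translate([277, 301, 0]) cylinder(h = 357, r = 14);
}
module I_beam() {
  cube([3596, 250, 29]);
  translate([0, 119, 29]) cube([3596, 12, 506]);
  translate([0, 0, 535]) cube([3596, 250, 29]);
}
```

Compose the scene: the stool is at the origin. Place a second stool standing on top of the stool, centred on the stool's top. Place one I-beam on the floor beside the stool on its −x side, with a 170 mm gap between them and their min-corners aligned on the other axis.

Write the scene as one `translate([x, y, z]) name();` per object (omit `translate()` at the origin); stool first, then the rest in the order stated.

stool();
translate([19, 5, 431]) stool_2();
translate([-3766, 0, 0]) I_beam();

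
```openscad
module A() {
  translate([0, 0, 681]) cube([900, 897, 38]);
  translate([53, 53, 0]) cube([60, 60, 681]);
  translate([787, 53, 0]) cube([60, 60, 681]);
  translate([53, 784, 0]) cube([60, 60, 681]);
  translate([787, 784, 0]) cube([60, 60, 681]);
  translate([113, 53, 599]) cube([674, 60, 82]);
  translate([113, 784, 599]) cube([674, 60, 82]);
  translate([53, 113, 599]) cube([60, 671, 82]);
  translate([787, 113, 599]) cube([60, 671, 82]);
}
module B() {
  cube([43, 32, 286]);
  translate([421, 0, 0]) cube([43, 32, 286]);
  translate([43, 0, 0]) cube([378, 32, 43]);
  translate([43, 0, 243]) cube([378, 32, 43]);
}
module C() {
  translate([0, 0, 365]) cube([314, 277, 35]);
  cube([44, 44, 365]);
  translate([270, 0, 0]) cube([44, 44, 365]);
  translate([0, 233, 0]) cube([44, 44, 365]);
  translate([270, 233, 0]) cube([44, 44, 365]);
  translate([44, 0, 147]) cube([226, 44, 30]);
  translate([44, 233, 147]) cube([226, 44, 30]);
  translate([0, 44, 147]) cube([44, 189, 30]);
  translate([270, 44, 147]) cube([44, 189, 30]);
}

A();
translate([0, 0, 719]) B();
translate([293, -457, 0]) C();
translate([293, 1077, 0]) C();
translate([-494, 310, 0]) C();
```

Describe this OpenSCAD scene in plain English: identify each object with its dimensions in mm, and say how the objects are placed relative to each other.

A is a rectangular dining table. The top is 900×897×38 mm with its upper surface at z = 719 mm. It stands on four 60×60 mm square legs, each inset 53 mm from the nearest pair of top edges, running from the floor to the underside of the top. Four apron rails, 60 mm thick and 82 mm tall, run between adjacent legs with their top edges flush with the underside of the top and their outer faces flush with the legs' outer faces.

B is a picture frame with a 378×200 mm rectangular opening (x by z) and a uniform 43 mm border on every side. Frame depth is 32 mm along y. It is built from two vertical stiles running the full outside height and two horizontal rails spanning the gap between the stiles.

C is a four-legged stool. The seat is a 314×277×35 mm slab whose top surface is at z = 400 mm; four square legs, each 44×44 mm in cross-section, run from the floor (z = 0) to the underside of the seat, each flush with a corner of the seat. Four stretchers, 44 mm wide and 30 mm tall, connect adjacent legs with their undersides at z = 147 mm, each running between the inner faces of the legs it joins and aligned with the legs' outer faces on the other axis.

The picture frame is on top of the table. Three stools sit around the table at the −y, +y, −x sides.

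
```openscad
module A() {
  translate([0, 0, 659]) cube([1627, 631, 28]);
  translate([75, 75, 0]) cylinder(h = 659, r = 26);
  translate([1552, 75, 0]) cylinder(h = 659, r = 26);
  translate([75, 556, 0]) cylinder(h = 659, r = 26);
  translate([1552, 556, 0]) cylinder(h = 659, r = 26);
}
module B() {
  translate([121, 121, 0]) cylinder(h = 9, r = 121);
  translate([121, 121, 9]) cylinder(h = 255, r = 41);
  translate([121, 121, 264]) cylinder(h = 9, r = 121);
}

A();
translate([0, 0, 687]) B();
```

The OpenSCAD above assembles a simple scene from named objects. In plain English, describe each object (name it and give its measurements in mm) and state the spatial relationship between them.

A is a rectangular dining table. The top is 1627×631×28 mm with its upper surface at z = 687 mm. It stands on four round legs of 52 mm diameter, each leg's bounding box inset 49 mm from the nearest pair of top edges, running from the floor to the underside of the top.

B is a spool: two coaxial disc flanges of radius 121 mm and thickness 9 mm, joined by a core cylinder of radius 41 mm and height 255 mm. The lower flange rests on z = 0 and the three cylinders share a vertical axis.

The spool is on top of the table.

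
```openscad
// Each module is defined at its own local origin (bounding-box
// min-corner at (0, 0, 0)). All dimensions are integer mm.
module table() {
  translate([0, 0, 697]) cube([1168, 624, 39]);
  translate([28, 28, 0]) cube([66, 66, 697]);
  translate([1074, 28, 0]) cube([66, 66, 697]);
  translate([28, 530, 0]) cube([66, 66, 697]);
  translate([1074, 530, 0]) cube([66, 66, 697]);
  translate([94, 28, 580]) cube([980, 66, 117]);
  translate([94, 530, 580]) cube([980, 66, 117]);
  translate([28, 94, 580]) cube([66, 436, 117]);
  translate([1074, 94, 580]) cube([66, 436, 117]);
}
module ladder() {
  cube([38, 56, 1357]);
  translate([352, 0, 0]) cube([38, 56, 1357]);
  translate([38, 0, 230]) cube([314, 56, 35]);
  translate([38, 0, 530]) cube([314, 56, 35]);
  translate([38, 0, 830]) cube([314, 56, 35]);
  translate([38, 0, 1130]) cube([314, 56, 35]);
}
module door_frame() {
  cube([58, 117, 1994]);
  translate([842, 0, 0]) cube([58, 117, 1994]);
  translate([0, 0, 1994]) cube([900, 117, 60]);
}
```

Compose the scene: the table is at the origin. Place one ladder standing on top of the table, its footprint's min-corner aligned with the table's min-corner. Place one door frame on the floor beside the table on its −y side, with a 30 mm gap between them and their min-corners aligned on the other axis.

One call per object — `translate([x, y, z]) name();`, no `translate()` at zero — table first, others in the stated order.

table();
translate([0, 0, 736]) ladder();
translate([0, -147, 0]) door_frame();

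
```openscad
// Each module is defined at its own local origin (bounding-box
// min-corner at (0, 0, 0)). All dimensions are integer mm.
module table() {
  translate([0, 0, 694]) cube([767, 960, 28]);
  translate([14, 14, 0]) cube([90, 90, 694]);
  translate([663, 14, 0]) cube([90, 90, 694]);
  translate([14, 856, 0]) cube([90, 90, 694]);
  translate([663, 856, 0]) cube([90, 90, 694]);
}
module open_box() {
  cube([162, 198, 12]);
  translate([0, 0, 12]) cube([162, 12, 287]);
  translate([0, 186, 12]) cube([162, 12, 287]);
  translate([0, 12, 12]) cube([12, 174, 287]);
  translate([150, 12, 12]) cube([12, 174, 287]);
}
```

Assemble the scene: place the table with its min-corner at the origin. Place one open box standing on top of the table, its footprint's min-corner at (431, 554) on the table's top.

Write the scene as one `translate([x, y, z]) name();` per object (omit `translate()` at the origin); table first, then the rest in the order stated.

table();
translate([431, 554, 722]) open_box();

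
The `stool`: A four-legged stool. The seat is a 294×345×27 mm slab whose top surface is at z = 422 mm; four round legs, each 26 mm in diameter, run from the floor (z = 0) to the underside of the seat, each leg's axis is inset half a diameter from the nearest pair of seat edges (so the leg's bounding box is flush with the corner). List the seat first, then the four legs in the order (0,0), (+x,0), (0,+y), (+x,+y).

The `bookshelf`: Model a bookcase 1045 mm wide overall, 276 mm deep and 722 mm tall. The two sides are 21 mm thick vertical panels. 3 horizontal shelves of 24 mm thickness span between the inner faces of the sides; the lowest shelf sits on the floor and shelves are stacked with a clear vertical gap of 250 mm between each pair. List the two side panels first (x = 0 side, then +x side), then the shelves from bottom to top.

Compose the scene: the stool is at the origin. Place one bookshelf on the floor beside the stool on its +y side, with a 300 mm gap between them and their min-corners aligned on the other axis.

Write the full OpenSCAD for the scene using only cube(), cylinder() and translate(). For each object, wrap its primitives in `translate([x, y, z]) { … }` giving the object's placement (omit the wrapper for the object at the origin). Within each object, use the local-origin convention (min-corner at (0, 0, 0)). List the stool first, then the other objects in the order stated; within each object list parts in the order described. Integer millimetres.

translate([0, 0, 395]) cube([294, 345, 27]);
translate([13, 13, 0]) cylinder(h = 395, r = 13);
translate([281, 13, 0]) cylinder(h = 395, r = 13);
translate([13, 332, 0]) cylinder(h = 395, r = 13);
translate([281, 332, 0]) cylinder(h = 395, r = 13);
translate([0, 645, 0]) {
  cube([21, 276, 722]);
  translate([1024, 0, 0]) cube([21, 276, 722]);
  translate([21, 0, 0]) cube([1003, 276, 24]);
  translate([21, 0, 274]) cube([1003, 276, 24]);
  translate([21, 0, 548]) cube([1003, 276, 24]);
}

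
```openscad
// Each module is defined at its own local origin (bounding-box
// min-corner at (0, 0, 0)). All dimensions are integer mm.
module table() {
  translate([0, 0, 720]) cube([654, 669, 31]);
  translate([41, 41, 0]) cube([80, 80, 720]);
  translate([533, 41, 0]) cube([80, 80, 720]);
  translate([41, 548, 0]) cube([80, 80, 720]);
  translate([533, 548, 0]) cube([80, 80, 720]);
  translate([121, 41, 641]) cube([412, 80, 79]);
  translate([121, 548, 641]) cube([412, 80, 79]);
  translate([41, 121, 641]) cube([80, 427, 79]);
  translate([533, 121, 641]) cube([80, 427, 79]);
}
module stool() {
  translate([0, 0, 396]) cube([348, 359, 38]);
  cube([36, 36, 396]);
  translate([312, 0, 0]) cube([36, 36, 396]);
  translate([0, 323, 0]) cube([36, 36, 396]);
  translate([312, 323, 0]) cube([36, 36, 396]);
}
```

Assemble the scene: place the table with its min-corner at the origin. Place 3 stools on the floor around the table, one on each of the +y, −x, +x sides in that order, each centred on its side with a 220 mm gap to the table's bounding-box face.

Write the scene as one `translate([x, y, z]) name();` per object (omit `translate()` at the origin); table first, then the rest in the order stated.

table();
translate([153, 889, 0]) stool();
translate([-568, 155, 0]) stool();
translate([874, 155, 0]) stool();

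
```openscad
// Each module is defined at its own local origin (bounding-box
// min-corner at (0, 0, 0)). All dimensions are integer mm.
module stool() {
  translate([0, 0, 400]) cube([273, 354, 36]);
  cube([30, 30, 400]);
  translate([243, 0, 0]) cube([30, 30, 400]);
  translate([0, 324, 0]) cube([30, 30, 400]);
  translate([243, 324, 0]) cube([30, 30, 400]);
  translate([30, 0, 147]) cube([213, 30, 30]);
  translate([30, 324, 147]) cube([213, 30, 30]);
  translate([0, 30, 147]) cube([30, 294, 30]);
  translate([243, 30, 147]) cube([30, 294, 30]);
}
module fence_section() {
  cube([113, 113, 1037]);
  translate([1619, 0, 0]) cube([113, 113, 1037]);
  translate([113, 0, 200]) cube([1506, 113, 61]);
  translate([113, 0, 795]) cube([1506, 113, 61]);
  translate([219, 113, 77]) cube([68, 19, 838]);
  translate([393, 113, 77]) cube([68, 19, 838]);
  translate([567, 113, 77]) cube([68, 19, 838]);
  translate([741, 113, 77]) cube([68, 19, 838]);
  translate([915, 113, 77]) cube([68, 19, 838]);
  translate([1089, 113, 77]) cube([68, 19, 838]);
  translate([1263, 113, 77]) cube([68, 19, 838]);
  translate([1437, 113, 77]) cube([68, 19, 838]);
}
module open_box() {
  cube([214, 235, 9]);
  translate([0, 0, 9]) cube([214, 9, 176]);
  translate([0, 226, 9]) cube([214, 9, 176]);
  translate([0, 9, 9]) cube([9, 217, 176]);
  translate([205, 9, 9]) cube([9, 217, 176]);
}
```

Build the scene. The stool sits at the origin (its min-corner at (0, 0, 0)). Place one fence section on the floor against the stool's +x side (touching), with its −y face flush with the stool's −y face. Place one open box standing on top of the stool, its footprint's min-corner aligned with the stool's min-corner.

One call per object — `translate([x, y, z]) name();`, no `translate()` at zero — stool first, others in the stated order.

stool();
translate([273, 0, 0]) fence_section();
translate([0, 0, 436]) open_box();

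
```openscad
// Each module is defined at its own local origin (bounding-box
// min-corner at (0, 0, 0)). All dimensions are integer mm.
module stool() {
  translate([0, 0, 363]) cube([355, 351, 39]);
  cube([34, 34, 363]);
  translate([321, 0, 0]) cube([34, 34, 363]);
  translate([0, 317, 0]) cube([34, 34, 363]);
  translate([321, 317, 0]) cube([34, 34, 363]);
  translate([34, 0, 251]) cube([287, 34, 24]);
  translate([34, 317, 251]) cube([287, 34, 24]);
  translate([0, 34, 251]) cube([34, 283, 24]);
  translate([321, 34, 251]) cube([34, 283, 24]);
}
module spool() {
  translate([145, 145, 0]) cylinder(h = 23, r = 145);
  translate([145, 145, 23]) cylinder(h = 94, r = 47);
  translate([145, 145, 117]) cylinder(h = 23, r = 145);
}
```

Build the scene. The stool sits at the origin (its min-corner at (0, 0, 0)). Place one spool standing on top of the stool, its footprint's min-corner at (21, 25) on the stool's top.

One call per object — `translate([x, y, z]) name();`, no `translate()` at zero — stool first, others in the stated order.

stool();
translate([21, 25, 402]) spool();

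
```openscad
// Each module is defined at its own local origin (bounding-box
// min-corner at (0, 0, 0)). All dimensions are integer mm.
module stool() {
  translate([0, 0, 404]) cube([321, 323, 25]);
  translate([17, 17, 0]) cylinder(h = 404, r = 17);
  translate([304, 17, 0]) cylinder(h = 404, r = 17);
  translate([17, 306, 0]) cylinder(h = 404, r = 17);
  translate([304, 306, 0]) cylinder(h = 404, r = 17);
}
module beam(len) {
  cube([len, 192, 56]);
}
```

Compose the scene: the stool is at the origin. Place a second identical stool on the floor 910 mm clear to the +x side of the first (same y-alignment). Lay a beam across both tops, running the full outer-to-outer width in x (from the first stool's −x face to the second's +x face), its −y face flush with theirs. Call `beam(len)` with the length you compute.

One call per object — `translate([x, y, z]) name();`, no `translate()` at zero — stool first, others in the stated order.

stool();
translate([1231, 0, 0]) stool();
translate([0, 0, 429]) beam(1552);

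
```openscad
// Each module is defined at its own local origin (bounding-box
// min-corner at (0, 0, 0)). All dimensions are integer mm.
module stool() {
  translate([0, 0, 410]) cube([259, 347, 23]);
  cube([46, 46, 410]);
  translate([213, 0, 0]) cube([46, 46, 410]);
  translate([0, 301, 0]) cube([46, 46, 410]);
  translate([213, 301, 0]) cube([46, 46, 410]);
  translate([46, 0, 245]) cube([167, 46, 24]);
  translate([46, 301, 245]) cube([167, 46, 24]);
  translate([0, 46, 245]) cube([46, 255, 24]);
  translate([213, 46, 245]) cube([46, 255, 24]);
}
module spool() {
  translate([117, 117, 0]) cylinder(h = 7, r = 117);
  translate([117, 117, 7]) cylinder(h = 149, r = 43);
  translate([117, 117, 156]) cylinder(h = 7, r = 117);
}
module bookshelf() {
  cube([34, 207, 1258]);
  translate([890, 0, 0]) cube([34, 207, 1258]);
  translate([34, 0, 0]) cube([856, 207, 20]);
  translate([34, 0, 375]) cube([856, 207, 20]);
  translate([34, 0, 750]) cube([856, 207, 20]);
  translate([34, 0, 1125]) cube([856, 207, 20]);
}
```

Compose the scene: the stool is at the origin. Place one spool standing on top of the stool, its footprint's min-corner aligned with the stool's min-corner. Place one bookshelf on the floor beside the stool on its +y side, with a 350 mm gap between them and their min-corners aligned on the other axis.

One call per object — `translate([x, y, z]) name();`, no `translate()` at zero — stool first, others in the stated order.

stool();
translate([0, 0, 433]) spool();
translate([0, 697, 0]) bookshelf();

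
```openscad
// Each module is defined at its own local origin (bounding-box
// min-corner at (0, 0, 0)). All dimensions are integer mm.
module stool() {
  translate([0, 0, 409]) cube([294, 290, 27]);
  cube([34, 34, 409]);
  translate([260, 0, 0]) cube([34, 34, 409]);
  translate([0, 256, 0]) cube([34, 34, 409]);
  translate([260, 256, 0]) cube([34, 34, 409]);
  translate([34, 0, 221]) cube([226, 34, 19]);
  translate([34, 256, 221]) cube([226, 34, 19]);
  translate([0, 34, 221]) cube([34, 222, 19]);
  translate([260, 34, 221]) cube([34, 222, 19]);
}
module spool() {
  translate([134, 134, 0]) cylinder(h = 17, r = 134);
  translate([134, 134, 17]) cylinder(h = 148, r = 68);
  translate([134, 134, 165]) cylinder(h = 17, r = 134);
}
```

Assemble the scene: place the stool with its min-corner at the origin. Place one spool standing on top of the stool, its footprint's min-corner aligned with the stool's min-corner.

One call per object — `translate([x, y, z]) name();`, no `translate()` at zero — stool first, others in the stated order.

stool();
translate([0, 0, 436]) spool();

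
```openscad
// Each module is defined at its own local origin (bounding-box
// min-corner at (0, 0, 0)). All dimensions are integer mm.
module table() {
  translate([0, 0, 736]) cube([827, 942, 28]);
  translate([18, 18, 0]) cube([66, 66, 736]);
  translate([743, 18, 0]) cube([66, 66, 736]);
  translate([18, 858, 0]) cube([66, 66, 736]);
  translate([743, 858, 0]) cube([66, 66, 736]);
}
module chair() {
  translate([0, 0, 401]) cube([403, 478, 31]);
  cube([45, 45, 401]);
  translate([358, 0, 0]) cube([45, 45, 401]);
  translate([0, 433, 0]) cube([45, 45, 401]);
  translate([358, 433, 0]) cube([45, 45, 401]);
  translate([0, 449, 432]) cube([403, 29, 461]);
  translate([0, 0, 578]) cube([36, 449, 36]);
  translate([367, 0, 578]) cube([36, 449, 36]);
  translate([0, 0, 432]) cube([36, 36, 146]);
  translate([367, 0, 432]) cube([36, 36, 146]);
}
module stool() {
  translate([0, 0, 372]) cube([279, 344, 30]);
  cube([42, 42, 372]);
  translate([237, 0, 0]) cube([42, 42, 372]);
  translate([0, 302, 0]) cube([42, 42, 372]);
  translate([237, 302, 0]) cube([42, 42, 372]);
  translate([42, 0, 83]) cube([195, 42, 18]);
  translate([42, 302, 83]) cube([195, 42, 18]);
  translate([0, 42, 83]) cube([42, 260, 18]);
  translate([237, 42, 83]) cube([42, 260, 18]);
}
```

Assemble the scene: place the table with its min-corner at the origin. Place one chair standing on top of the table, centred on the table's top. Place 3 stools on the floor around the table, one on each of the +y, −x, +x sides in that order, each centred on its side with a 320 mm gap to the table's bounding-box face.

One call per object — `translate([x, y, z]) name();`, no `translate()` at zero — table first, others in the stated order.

table();
translate([212, 232, 764]) chair();
translate([274, 1262, 0]) stool();
translate([-599, 299, 0]) stool();
translate([1147, 299, 0]) stool();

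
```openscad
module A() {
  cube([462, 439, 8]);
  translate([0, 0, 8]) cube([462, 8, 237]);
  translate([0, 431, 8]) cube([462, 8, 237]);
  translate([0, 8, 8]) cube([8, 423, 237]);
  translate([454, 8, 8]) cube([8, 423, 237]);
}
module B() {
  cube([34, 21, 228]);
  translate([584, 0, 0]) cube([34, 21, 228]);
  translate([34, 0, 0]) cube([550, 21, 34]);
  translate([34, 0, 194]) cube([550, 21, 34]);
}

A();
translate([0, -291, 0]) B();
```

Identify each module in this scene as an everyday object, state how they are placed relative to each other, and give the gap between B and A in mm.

The picture frame's nearest face is 270 mm from the open box's −y face.

A is an open box. B is a picture frame. The picture frame is on the floor beside the open box on its −y side. The gap between the picture frame and the open box is 270 mm.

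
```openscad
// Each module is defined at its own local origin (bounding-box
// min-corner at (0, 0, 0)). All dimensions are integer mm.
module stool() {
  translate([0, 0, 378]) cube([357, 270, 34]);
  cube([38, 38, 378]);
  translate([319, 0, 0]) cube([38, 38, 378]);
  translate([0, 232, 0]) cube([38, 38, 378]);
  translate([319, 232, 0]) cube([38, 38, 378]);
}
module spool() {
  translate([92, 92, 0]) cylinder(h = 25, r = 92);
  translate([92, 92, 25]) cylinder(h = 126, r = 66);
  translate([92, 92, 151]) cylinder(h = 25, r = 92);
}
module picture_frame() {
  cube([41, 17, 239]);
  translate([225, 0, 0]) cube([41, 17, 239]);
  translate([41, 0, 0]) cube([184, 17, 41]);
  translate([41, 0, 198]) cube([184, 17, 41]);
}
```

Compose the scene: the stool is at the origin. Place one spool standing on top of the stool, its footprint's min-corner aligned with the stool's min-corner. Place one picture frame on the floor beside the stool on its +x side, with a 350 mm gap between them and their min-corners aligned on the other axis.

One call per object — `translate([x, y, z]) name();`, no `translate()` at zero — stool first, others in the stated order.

stool();
translate([0, 0, 412]) spool();
translate([707, 0, 0]) picture_frame();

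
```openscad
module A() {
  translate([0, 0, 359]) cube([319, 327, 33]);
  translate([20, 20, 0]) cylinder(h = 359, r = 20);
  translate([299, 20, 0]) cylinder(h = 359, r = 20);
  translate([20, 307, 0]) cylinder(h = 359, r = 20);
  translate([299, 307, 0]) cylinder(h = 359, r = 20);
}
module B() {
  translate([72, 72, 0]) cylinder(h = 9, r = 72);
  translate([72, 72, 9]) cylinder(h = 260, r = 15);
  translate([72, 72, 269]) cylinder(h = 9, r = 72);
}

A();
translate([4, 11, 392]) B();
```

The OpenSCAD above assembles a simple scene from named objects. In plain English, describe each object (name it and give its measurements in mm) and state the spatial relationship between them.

A is a simple wooden stool: a rectangular seat 319 mm (x) by 327 mm (y), 33 mm thick, top face at z = 392 mm, on four round legs, each 40 mm in diameter. The legs rest on z = 0, each leg's axis is inset half a diameter from the nearest pair of seat edges (so the leg's bounding box is flush with the corner).

B is a spool: two coaxial disc flanges of radius 72 mm and thickness 9 mm, joined by a core cylinder of radius 15 mm and height 260 mm. The lower flange rests on z = 0 and the three cylinders share a vertical axis.

The spool is on top of the stool.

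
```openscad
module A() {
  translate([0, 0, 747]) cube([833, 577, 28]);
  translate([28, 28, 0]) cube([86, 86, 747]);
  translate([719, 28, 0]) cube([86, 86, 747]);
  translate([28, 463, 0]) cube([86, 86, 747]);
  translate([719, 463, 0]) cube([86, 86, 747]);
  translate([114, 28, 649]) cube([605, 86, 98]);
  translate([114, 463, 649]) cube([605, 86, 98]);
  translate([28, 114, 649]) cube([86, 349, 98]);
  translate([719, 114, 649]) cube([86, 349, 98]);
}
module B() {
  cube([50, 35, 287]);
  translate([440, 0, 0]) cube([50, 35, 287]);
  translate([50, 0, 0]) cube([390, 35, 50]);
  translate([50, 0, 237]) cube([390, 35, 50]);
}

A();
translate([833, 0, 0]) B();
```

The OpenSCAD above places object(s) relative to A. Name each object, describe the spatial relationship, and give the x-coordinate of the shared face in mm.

The table's +x face and the picture frame's −x face are both at x = 833 mm.

A is a table. B is a picture frame. The picture frame is against the table's +x side, with their −y faces flush. The x-coordinate of the shared face is 833 mm.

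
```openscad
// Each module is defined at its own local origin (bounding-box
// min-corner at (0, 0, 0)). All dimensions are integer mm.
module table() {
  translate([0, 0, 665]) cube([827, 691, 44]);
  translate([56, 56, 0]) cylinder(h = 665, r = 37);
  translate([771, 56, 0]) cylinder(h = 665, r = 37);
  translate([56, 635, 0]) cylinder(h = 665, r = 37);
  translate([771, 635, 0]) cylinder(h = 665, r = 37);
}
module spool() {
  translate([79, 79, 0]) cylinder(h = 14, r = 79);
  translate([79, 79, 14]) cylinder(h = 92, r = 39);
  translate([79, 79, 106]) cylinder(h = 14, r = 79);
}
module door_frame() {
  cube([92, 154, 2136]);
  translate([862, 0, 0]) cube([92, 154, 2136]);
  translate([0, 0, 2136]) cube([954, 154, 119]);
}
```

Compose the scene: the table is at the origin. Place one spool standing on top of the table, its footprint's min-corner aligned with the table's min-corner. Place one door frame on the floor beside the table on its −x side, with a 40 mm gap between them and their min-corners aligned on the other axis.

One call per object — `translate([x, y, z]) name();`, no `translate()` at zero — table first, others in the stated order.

table();
translate([0, 0, 709]) spool();
translate([-994, 0, 0]) door_frame();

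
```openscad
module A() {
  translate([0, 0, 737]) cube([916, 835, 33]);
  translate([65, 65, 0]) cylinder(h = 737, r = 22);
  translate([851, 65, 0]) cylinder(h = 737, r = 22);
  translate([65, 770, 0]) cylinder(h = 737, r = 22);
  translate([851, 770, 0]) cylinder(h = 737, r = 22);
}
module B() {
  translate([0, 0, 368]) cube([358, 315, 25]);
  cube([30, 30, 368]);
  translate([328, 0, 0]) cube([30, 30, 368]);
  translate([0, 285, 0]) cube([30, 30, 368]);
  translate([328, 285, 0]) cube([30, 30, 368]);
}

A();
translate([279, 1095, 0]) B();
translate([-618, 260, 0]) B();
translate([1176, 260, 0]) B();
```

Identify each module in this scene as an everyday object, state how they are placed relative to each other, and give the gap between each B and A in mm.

A is a table. B is a stool. Three stools sit around the table at the +y, −x, +x sides. The gap between each stool and the table is 260 mm.

Each stool's nearest face is 260 mm from the table's bounding box.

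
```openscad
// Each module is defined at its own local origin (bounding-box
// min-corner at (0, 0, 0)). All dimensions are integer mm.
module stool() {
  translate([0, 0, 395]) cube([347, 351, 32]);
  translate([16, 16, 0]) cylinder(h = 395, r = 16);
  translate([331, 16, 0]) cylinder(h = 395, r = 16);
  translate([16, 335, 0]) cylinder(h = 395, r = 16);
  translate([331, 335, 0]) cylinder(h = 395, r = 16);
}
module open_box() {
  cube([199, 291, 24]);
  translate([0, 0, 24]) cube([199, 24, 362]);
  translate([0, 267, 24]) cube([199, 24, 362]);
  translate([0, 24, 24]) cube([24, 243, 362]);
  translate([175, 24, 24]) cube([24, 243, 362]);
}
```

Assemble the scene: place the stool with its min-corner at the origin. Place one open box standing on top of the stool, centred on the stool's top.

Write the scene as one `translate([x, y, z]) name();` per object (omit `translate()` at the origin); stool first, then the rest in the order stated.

stool();
translate([74, 30, 427]) open_box();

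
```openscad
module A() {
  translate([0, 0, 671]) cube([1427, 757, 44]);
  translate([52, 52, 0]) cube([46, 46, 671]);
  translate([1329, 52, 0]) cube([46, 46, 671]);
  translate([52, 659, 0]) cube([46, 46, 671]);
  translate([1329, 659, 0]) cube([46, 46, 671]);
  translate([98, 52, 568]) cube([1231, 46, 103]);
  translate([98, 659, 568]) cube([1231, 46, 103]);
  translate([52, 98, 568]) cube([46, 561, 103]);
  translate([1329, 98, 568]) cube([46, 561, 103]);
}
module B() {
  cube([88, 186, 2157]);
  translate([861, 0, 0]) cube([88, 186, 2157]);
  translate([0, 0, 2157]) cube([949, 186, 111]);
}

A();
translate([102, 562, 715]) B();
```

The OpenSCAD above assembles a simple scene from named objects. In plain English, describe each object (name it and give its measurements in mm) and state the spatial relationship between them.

A is a table: top 1427 mm (x) × 757 mm (y), 44 mm thick, upper face at z = 715 mm, on four 46×46 mm square legs, each inset 52 mm from the nearest pair of top edges, running from z = 0 to the bottom of the top. Four apron rails, 46 mm thick and 103 mm tall, run between adjacent legs with their top edges flush with the underside of the top and their outer faces flush with the legs' outer faces.

B is a door frame. The clear opening is 773 mm wide and 2157 mm high. Two 88 mm wide jambs, 186 mm deep, stand either side of the opening from the floor to the top of the opening. A 111 mm thick head sits across the top of both jambs, spanning the full outside width of the frame.

The door frame is on top of the table.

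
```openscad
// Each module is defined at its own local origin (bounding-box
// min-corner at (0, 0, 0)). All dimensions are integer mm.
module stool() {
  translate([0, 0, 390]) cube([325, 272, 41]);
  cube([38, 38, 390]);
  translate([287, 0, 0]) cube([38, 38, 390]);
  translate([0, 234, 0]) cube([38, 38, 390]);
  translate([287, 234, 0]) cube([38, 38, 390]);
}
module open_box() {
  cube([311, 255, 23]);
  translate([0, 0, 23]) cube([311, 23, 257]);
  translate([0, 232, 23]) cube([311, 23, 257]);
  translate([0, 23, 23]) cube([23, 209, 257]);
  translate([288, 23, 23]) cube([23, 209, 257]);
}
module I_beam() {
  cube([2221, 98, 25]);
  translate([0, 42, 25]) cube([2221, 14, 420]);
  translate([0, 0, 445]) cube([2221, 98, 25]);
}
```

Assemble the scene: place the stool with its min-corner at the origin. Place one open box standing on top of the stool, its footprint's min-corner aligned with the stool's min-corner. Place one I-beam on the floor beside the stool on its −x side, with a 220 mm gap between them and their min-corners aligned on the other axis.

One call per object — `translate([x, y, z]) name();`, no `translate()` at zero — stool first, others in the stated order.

stool();
translate([0, 0, 431]) open_box();
translate([-2441, 0, 0]) I_beam();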